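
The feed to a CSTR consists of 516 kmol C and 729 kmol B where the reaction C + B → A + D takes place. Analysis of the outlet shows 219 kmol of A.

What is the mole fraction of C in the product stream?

0.239

For A: n = n₀ + 1ξ → 219 = 0 + 1ξ, giving ξ = 219 kmol.
Outlet amounts (n = n₀ + ν ξ):
  C: 516 − 1(219) = 297
  B: 729 − 1(219) = 510
  A: 0 + 1(219) = 219
  D: 0 + 1(219) = 219
Total out = 1245 kmol; y_C = 297 / 1245 = 0.2386.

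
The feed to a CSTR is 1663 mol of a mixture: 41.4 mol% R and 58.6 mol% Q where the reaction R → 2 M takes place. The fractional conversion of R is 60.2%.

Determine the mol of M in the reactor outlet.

829 mol

R reacted = 0.602 × 688.5 = 414.5 mol; ν_R = −1, so ξ = 414.5/1 = 414.5 mol.
Outlet amounts (n = n₀ + ν ξ):
  R: 688.5 − 1(414.5) = 274
  M: 0 + 2(414.5) = 828.9
  Q: 974.5 (inert)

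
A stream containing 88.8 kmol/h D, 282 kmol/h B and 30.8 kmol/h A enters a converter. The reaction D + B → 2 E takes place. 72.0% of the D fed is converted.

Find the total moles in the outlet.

D reacted = 0.72 × 88.8 = 63.94 kmol/h; ν_D = −1, so ξ = 63.94/1 = 63.94 kmol/h.
Outlet amounts (n = n₀ + ν ξ):
  D: 88.8 − 1(63.94) = 24.86
  B: 282 − 1(63.94) = 218.1
  E: 0 + 2(63.94) = 127.9
  A: 30.8 (inert)
Total out = 24.86 + 218.1 + 127.9 + 30.8 = 401.6 kmol/h.

402 kmol/h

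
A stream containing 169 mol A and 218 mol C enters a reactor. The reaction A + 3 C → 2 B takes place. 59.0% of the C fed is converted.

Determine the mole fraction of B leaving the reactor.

C reacted = 0.59 × 218 = 128.6 mol; ν_C = −3, so ξ = 128.6/3 = 42.87 mol.
Outlet amounts (n = n₀ + ν ξ):
  A: 169 − 1(42.87) = 126.1
  C: 218 − 3(42.87) = 89.38
  B: 0 + 2(42.87) = 85.75
Total out = 301.3 mol; y_B = 85.75 / 301.3 = 0.2846.

0.285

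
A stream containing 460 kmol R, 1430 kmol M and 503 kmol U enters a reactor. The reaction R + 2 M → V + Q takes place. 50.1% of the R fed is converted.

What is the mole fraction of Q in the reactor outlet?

0.107

R reacted = 0.501 × 460 = 230.5 kmol; ν_R = −1, so ξ = 230.5/1 = 230.5 kmol.
Outlet amounts (n = n₀ + ν ξ):
  R: 460 − 1(230.5) = 229.5
  M: 1430 − 2(230.5) = 969.1
  V: 0 + 1(230.5) = 230.5
  Q: 0 + 1(230.5) = 230.5
  U: 503 (inert)
Total out = 2163 kmol; y_Q = 230.5 / 2163 = 0.1066.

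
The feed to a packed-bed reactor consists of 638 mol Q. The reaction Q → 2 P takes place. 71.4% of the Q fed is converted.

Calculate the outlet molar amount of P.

911 mol

Q reacted = 0.714 × 638 = 455.5 mol; ν_Q = −1, so ξ = 455.5/1 = 455.5 mol.
Outlet amounts (n = n₀ + ν ξ):
  Q: 638 − 1(455.5) = 182.5
  P: 0 + 2(455.5) = 911.1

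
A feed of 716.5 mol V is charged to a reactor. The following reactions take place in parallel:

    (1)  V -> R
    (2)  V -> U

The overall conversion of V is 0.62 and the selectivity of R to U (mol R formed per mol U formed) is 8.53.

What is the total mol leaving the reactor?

716 mol

Conversion of V: V consumed = 0.62 × 716.5 = 444.2 mol = 1ξ₁ + 1ξ₂.
Selectivity: 1ξ₁ / (1ξ₂) = 8.53 → ξ₁ = 8.53 ξ₂.
Substitute: (1·8.53 + 1) ξ₂ = 444.2 → ξ₂ = 46.61 mol, ξ₁ = 397.6 mol.
Outlet amounts (n = n₀ + Σ ν·ξ):
  V: 716.5 − 1(397.6) − 1(46.61) = 272.3
  R: 0 + 1(397.6) = 397.6
  U: 0 + 1(46.61) = 46.61
Total out = 272.3 + 397.6 + 46.61 = 716.5 mol.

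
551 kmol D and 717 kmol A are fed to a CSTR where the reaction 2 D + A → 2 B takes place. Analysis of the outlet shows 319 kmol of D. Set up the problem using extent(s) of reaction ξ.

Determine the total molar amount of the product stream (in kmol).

1150 kmol

For D: n = n₀ − 2ξ → 319 = 551 − 2ξ, giving ξ = 116 kmol.
Outlet amounts (n = n₀ + ν ξ):
  D: 551 − 2(116) = 319
  A: 717 − 1(116) = 601
  B: 0 + 2(116) = 232
Total out = 319 + 601 + 232 = 1152 kmol.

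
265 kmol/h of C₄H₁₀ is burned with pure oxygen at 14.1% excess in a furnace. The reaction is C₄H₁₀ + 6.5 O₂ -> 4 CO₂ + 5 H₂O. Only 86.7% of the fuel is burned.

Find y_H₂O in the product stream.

Stoichiometric O₂ = 6.5 × 265 = 1722 kmol/h; O₂ fed = 1722 × 1.141 = 1965 kmol/h.
Fuel reacted = 0.867 × 265 → ξ = 229.8 kmol/h.
Outlet (n = n₀ + ν ξ):
  C₄H₁₀: 265 − 1(229.8) = 35.25
  O₂: 1965 − 6.5(229.8) = 472
  CO₂: 0 + 4(229.8) = 919
  H₂O: 0 + 5(229.8) = 1149
Total out = 2575 kmol/h; y_H₂O = 1149 / 2575 = 0.4461.

0.446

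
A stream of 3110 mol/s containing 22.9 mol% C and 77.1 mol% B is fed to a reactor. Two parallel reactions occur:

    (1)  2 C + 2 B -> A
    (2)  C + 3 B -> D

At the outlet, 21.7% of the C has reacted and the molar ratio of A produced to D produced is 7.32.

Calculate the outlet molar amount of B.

2220 mol/s

Conversion of C: C consumed = 0.217 × 712.2 = 154.5 mol/s = 2ξ₁ + 1ξ₂.
Selectivity: 1ξ₁ / (1ξ₂) = 7.32 → ξ₁ = 7.32 ξ₂.
Substitute: (2·7.32 + 1) ξ₂ = 154.5 → ξ₂ = 9.881 mol/s, ξ₁ = 72.33 mol/s.
Outlet amounts (n = n₀ + Σ ν·ξ):
  C: 712.2 − 2(72.33) − 1(9.881) = 557.6
  B: 2398 − 2(72.33) − 3(9.881) = 2224
  A: 0 + 1(72.33) = 72.33
  D: 0 + 1(9.881) = 9.881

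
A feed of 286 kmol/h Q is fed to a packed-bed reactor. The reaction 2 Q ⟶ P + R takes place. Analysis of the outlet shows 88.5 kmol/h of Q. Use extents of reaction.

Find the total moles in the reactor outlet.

286 kmol/h

For Q: n = n₀ − 2ξ → 88.5 = 286 − 2ξ, giving ξ = 98.75 kmol/h.
Outlet amounts (n = n₀ + ν ξ):
  Q: 286 − 2(98.75) = 88.5
  P: 0 + 1(98.75) = 98.75
  R: 0 + 1(98.75) = 98.75
Total out = 88.5 + 98.75 + 98.75 = 286 kmol/h.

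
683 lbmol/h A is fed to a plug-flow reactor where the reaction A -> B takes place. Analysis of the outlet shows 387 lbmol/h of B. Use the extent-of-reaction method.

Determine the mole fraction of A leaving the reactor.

For B: n = n₀ + 1ξ → 387 = 0 + 1ξ, giving ξ = 387 lbmol/h.
Outlet amounts (n = n₀ + ν ξ):
  A: 683 − 1(387) = 296
  B: 0 + 1(387) = 387
Total out = 683 lbmol/h; y_A = 296 / 683 = 0.4334.

0.433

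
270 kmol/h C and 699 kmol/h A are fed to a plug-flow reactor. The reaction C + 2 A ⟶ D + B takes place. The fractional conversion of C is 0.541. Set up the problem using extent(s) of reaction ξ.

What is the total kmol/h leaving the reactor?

C reacted = 0.541 × 270 = 146.1 kmol/h; ν_C = −1, so ξ = 146.1/1 = 146.1 kmol/h.
Outlet amounts (n = n₀ + ν ξ):
  C: 270 − 1(146.1) = 123.9
  A: 699 − 2(146.1) = 406.9
  D: 0 + 1(146.1) = 146.1
  B: 0 + 1(146.1) = 146.1
Total out = 123.9 + 406.9 + 146.1 + 146.1 = 822.9 kmol/h.

823 kmol/h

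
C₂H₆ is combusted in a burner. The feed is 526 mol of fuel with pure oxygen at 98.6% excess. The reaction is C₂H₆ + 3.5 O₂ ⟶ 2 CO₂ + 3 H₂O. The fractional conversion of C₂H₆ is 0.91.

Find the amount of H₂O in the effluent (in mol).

1440 mol

Stoichiometric O₂ = 3.5 × 526 = 1841 mol; O₂ fed = 1841 × 1.986 = 3656 mol.
Fuel reacted = 0.91 × 526 → ξ = 478.7 mol.
Outlet (n = n₀ + ν ξ):
  C₂H₆: 526 − 1(478.7) = 47.34
  O₂: 3656 − 3.5(478.7) = 1981
  CO₂: 0 + 2(478.7) = 957.3
  H₂O: 0 + 3(478.7) = 1436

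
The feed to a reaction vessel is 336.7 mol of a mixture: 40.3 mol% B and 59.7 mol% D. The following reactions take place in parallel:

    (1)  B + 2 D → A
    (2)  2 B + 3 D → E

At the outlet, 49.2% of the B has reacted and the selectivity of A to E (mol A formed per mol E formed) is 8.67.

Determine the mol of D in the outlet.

Conversion of B: B consumed = 0.492 × 135.7 = 66.76 mol = 1ξ₁ + 2ξ₂.
Selectivity: 1ξ₁ / (1ξ₂) = 8.67 → ξ₁ = 8.67 ξ₂.
Substitute: (1·8.67 + 2) ξ₂ = 66.76 → ξ₂ = 6.257 mol, ξ₁ = 54.25 mol.
Outlet amounts (n = n₀ + Σ ν·ξ):
  B: 135.7 − 1(54.25) − 2(6.257) = 68.93
  D: 201 − 2(54.25) − 3(6.257) = 73.75
  A: 0 + 1(54.25) = 54.25
  E: 0 + 1(6.257) = 6.257

73.7 mol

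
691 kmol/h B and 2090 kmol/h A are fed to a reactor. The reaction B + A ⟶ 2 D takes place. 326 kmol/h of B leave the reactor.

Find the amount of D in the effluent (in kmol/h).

730 kmol/h

For B: n = n₀ − 1ξ → 326 = 691 − 1ξ, giving ξ = 365 kmol/h.
Outlet amounts (n = n₀ + ν ξ):
  B: 691 − 1(365) = 326
  A: 2090 − 1(365) = 1725
  D: 0 + 2(365) = 730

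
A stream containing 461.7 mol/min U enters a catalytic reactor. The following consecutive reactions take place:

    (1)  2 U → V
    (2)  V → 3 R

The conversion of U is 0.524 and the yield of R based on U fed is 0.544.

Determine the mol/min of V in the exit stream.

Conversion of U: U consumed = 2ξ₁ = 0.524 × 461.7 → ξ₁ = 121 mol/min.
Yield of R: 3ξ₂ / 461.7 = 0.544 → ξ₂ = 83.72 mol/min.
Outlet amounts (n = n₀ + Σ ν·ξ):
  U: 461.7 − 2(121) = 219.8
  V: 0 + 1(121) − 1(83.72) = 37.24
  R: 0 + 3(83.72) = 251.2

37.2 mol/min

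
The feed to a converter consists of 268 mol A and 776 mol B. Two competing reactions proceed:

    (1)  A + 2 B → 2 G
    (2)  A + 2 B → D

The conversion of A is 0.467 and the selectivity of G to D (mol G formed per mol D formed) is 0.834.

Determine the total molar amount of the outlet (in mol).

831 mol

Conversion of A: A consumed = 0.467 × 268 = 125.2 mol = 1ξ₁ + 1ξ₂.
Selectivity: 2ξ₁ / (1ξ₂) = 0.834 → ξ₁ = 0.417 ξ₂.
Substitute: (1·0.417 + 1) ξ₂ = 125.2 → ξ₂ = 88.32 mol, ξ₁ = 36.83 mol.
Outlet amounts (n = n₀ + Σ ν·ξ):
  A: 268 − 1(36.83) − 1(88.32) = 142.8
  B: 776 − 2(36.83) − 2(88.32) = 525.7
  G: 0 + 2(36.83) = 73.66
  D: 0 + 1(88.32) = 88.32
Total out = 142.8 + 525.7 + 73.66 + 88.32 = 830.5 mol.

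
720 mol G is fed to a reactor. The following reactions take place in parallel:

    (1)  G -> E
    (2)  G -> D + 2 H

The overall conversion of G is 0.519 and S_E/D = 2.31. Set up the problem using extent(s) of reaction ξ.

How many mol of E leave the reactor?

261 mol

Conversion of G: G consumed = 0.519 × 720 = 373.7 mol = 1ξ₁ + 1ξ₂.
Selectivity: 1ξ₁ / (1ξ₂) = 2.31 → ξ₁ = 2.31 ξ₂.
Substitute: (1·2.31 + 1) ξ₂ = 373.7 → ξ₂ = 112.9 mol, ξ₁ = 260.8 mol.
Outlet amounts (n = n₀ + Σ ν·ξ):
  G: 720 − 1(260.8) − 1(112.9) = 346.3
  E: 0 + 1(260.8) = 260.8
  D: 0 + 1(112.9) = 112.9
  H: 0 + 2(112.9) = 225.8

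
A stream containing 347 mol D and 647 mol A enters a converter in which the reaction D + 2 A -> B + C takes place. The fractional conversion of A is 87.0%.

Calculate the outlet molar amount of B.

281 mol

A reacted = 0.87 × 647 = 562.9 mol; ν_A = −2, so ξ = 562.9/2 = 281.4 mol.
Outlet amounts (n = n₀ + ν ξ):
  D: 347 − 1(281.4) = 65.56
  A: 647 − 2(281.4) = 84.11
  B: 0 + 1(281.4) = 281.4
  C: 0 + 1(281.4) = 281.4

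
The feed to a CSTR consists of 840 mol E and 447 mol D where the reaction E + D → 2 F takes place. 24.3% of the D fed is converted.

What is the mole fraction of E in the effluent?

0.568

D reacted = 0.243 × 447 = 108.6 mol; ν_D = −1, so ξ = 108.6/1 = 108.6 mol.
Outlet amounts (n = n₀ + ν ξ):
  E: 840 − 1(108.6) = 731.4
  D: 447 − 1(108.6) = 338.4
  F: 0 + 2(108.6) = 217.2
Total out = 1287 mol; y_E = 731.4 / 1287 = 0.5683.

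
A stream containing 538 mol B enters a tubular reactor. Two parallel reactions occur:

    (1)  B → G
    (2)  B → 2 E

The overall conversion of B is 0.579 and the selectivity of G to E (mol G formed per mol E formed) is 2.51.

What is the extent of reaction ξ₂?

Conversion of B: B consumed = 0.579 × 538 = 311.5 mol = 1ξ₁ + 1ξ₂.
Selectivity: 1ξ₁ / (2ξ₂) = 2.51 → ξ₁ = 5.02 ξ₂.
Substitute: (1·5.02 + 1) ξ₂ = 311.5 → ξ₂ = 51.74 mol, ξ₁ = 259.8 mol.
Outlet amounts (n = n₀ + Σ ν·ξ):
  B: 538 − 1(259.8) − 1(51.74) = 226.5
  G: 0 + 1(259.8) = 259.8
  E: 0 + 2(51.74) = 103.5

ξ₂ = 51.7 mol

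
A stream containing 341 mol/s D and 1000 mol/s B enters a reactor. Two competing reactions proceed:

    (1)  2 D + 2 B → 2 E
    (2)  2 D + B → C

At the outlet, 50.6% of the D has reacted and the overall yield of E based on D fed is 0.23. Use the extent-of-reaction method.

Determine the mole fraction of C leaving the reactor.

0.0403

Yield of E: 2ξ₁ / 341 = 0.23 → ξ₁ = 39.22 mol/s.
Conversion of D: 2ξ₁ + 2ξ₂ = 0.506 × 341 = 172.5 → ξ₂ = 47.06 mol/s.
Outlet amounts (n = n₀ + Σ ν·ξ):
  D: 341 − 2(39.22) − 2(47.06) = 168.5
  B: 1000 − 2(39.22) − 1(47.06) = 874.5
  E: 0 + 2(39.22) = 78.43
  C: 0 + 1(47.06) = 47.06
Total out = 1168 mol/s; y_C = 47.06 / 1168 = 0.04027.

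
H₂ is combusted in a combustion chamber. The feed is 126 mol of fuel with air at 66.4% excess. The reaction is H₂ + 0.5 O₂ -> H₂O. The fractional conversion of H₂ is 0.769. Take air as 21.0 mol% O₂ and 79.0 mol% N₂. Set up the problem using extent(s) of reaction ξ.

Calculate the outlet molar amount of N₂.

394 mol

Stoichiometric O₂ = 0.5 × 126 = 63 mol; O₂ fed = 63 × 1.664 = 104.8 mol.
N₂ fed = 104.8 × 79/21 = 394.4 mol.
Fuel reacted = 0.769 × 126 → ξ = 96.89 mol.
Outlet (n = n₀ + ν ξ):
  H₂: 126 − 1(96.89) = 29.11
  O₂: 104.8 − 0.5(96.89) = 56.39
  N₂: 394.4 (inert)
  H₂O: 0 + 1(96.89) = 96.89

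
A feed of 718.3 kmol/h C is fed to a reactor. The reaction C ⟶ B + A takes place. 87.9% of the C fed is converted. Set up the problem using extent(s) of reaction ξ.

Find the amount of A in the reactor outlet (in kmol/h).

C reacted = 0.879 × 718.3 = 631.4 kmol/h; ν_C = −1, so ξ = 631.4/1 = 631.4 kmol/h.
Outlet amounts (n = n₀ + ν ξ):
  C: 718.3 − 1(631.4) = 86.91
  B: 0 + 1(631.4) = 631.4
  A: 0 + 1(631.4) = 631.4

631 kmol/h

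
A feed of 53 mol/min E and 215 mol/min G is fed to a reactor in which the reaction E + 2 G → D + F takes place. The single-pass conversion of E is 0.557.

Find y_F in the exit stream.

0.124

E reacted = 0.557 × 53 = 29.52 mol/min; ν_E = −1, so ξ = 29.52/1 = 29.52 mol/min.
Outlet amounts (n = n₀ + ν ξ):
  E: 53 − 1(29.52) = 23.48
  G: 215 − 2(29.52) = 156
  D: 0 + 1(29.52) = 29.52
  F: 0 + 1(29.52) = 29.52
Total out = 238.5 mol/min; y_F = 29.52 / 238.5 = 0.1238.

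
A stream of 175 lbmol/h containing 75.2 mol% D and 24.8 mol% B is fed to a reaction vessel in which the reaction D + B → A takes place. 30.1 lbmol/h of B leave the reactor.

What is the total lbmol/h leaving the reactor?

For B: n = n₀ − 1ξ → 30.1 = 43.4 − 1ξ, giving ξ = 13.3 lbmol/h.
Outlet amounts (n = n₀ + ν ξ):
  D: 131.6 − 1(13.3) = 118.3
  B: 43.4 − 1(13.3) = 30.1
  A: 0 + 1(13.3) = 13.3
Total out = 118.3 + 30.1 + 13.3 = 161.7 lbmol/h.

162 lbmol/h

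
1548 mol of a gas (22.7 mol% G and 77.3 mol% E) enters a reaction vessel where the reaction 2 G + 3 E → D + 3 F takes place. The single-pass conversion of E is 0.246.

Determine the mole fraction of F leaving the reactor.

E reacted = 0.246 × 1197 = 294.4 mol; ν_E = −3, so ξ = 294.4/3 = 98.12 mol.
Outlet amounts (n = n₀ + ν ξ):
  G: 351.4 − 2(98.12) = 155.2
  E: 1197 − 3(98.12) = 902.2
  D: 0 + 1(98.12) = 98.12
  F: 0 + 3(98.12) = 294.4
Total out = 1450 mol; y_F = 294.4 / 1450 = 0.203.

0.203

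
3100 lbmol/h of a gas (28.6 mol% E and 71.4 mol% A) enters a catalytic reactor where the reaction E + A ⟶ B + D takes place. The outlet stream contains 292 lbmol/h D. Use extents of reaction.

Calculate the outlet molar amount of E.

595 lbmol/h

For D: n = n₀ + 1ξ → 292 = 0 + 1ξ, giving ξ = 292 lbmol/h.
Outlet amounts (n = n₀ + ν ξ):
  E: 886.6 − 1(292) = 594.6
  A: 2213 − 1(292) = 1921
  B: 0 + 1(292) = 292
  D: 0 + 1(292) = 292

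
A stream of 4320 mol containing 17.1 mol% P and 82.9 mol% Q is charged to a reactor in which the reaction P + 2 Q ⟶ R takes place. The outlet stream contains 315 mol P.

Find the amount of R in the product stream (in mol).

For P: n = n₀ − 1ξ → 315 = 738.7 − 1ξ, giving ξ = 423.7 mol.
Outlet amounts (n = n₀ + ν ξ):
  P: 738.7 − 1(423.7) = 315
  Q: 3581 − 2(423.7) = 2734
  R: 0 + 1(423.7) = 423.7

424 mol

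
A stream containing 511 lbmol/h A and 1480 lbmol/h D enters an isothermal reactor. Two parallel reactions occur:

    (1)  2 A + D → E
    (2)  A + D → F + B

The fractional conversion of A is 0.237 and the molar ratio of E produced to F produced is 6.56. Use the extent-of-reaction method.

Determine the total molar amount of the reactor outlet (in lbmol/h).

1880 lbmol/h

Conversion of A: A consumed = 0.237 × 511 = 121.1 lbmol/h = 2ξ₁ + 1ξ₂.
Selectivity: 1ξ₁ / (1ξ₂) = 6.56 → ξ₁ = 6.56 ξ₂.
Substitute: (2·6.56 + 1) ξ₂ = 121.1 → ξ₂ = 8.577 lbmol/h, ξ₁ = 56.27 lbmol/h.
Outlet amounts (n = n₀ + Σ ν·ξ):
  A: 511 − 2(56.27) − 1(8.577) = 389.9
  D: 1480 − 1(56.27) − 1(8.577) = 1415
  E: 0 + 1(56.27) = 56.27
  F: 0 + 1(8.577) = 8.577
  B: 0 + 1(8.577) = 8.577
Total out = 389.9 + 1415 + 56.27 + 8.577 + 8.577 = 1878 lbmol/h.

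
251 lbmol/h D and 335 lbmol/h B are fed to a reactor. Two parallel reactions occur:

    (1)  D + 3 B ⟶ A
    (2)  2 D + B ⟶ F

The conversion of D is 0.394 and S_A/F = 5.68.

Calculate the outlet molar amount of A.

Conversion of D: D consumed = 0.394 × 251 = 98.89 lbmol/h = 1ξ₁ + 2ξ₂.
Selectivity: 1ξ₁ / (1ξ₂) = 5.68 → ξ₁ = 5.68 ξ₂.
Substitute: (1·5.68 + 2) ξ₂ = 98.89 → ξ₂ = 12.88 lbmol/h, ξ₁ = 73.14 lbmol/h.
Outlet amounts (n = n₀ + Σ ν·ξ):
  D: 251 − 1(73.14) − 2(12.88) = 152.1
  B: 335 − 3(73.14) − 1(12.88) = 102.7
  A: 0 + 1(73.14) = 73.14
  F: 0 + 1(12.88) = 12.88

73.1 lbmol/h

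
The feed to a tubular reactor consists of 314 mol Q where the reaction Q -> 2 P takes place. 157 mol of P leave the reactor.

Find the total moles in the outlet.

For P: n = n₀ + 2ξ → 157 = 0 + 2ξ, giving ξ = 78.5 mol.
Outlet amounts (n = n₀ + ν ξ):
  Q: 314 − 1(78.5) = 235.5
  P: 0 + 2(78.5) = 157
Total out = 235.5 + 157 = 392.5 mol.

392 mol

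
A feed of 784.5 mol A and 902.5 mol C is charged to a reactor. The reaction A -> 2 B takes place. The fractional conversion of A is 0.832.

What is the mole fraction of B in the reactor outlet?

A reacted = 0.832 × 784.5 = 652.7 mol; ν_A = −1, so ξ = 652.7/1 = 652.7 mol.
Outlet amounts (n = n₀ + ν ξ):
  A: 784.5 − 1(652.7) = 131.8
  B: 0 + 2(652.7) = 1305
  C: 902.5 (inert)
Total out = 2340 mol; y_B = 1305 / 2340 = 0.5579.

0.558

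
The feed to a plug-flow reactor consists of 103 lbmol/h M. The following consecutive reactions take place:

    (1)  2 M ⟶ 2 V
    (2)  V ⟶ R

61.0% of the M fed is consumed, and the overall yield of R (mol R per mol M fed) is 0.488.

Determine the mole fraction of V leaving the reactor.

Conversion of M: M consumed = 2ξ₁ = 0.61 × 103 → ξ₁ = 31.41 lbmol/h.
Yield of R: 1ξ₂ / 103 = 0.488 → ξ₂ = 50.26 lbmol/h.
Outlet amounts (n = n₀ + Σ ν·ξ):
  M: 103 − 2(31.41) = 40.17
  V: 0 + 2(31.41) − 1(50.26) = 12.57
  R: 0 + 1(50.26) = 50.26
Total out = 103 lbmol/h; y_V = 12.57 / 103 = 0.122.

0.122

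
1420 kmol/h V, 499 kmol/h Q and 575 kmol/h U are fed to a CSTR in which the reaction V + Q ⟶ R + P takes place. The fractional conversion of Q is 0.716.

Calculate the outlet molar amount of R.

Q reacted = 0.716 × 499 = 357.3 kmol/h; ν_Q = −1, so ξ = 357.3/1 = 357.3 kmol/h.
Outlet amounts (n = n₀ + ν ξ):
  V: 1420 − 1(357.3) = 1063
  Q: 499 − 1(357.3) = 141.7
  R: 0 + 1(357.3) = 357.3
  P: 0 + 1(357.3) = 357.3
  U: 575 (inert)

357 kmol/h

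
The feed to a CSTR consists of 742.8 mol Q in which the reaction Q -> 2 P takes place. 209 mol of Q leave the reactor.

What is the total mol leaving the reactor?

For Q: n = n₀ − 1ξ → 209 = 742.8 − 1ξ, giving ξ = 533.8 mol.
Outlet amounts (n = n₀ + ν ξ):
  Q: 742.8 − 1(533.8) = 209
  P: 0 + 2(533.8) = 1068
Total out = 209 + 1068 = 1277 mol.

1280 mol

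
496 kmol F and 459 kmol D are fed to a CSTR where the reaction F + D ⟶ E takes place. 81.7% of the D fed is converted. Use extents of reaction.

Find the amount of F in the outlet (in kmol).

121 kmol

D reacted = 0.817 × 459 = 375 kmol; ν_D = −1, so ξ = 375/1 = 375 kmol.
Outlet amounts (n = n₀ + ν ξ):
  F: 496 − 1(375) = 121
  D: 459 − 1(375) = 84
  E: 0 + 1(375) = 375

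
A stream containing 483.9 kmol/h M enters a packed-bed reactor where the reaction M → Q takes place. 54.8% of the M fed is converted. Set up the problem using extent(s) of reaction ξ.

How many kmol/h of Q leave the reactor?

265 kmol/h

M reacted = 0.548 × 483.9 = 265.2 kmol/h; ν_M = −1, so ξ = 265.2/1 = 265.2 kmol/h.
Outlet amounts (n = n₀ + ν ξ):
  M: 483.9 − 1(265.2) = 218.7
  Q: 0 + 1(265.2) = 265.2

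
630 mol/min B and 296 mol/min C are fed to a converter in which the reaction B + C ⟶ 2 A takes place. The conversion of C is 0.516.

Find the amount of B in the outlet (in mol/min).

C reacted = 0.516 × 296 = 152.7 mol/min; ν_C = −1, so ξ = 152.7/1 = 152.7 mol/min.
Outlet amounts (n = n₀ + ν ξ):
  B: 630 − 1(152.7) = 477.3
  C: 296 − 1(152.7) = 143.3
  A: 0 + 2(152.7) = 305.5

477 mol/min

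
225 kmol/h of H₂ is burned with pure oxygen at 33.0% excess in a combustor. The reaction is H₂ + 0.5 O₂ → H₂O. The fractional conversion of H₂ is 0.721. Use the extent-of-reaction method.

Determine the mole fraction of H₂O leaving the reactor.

Stoichiometric O₂ = 0.5 × 225 = 112.5 kmol/h; O₂ fed = 112.5 × 1.330 = 149.6 kmol/h.
Fuel reacted = 0.721 × 225 → ξ = 162.2 kmol/h.
Outlet (n = n₀ + ν ξ):
  H₂: 225 − 1(162.2) = 62.78
  O₂: 149.6 − 0.5(162.2) = 68.51
  H₂O: 0 + 1(162.2) = 162.2
Total out = 293.5 kmol/h; y_H₂O = 162.2 / 293.5 = 0.5527.

0.553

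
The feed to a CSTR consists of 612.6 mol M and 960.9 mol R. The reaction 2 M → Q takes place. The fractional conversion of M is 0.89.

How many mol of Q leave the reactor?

273 mol

M reacted = 0.89 × 612.6 = 545.2 mol; ν_M = −2, so ξ = 545.2/2 = 272.6 mol.
Outlet amounts (n = n₀ + ν ξ):
  M: 612.6 − 2(272.6) = 67.39
  Q: 0 + 1(272.6) = 272.6
  R: 960.9 (inert)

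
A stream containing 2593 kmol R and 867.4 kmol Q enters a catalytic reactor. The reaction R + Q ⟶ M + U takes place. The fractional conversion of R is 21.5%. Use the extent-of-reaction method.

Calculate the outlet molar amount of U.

557 kmol

R reacted = 0.215 × 2593 = 557.5 kmol; ν_R = −1, so ξ = 557.5/1 = 557.5 kmol.
Outlet amounts (n = n₀ + ν ξ):
  R: 2593 − 1(557.5) = 2036
  Q: 867.4 − 1(557.5) = 309.9
  M: 0 + 1(557.5) = 557.5
  U: 0 + 1(557.5) = 557.5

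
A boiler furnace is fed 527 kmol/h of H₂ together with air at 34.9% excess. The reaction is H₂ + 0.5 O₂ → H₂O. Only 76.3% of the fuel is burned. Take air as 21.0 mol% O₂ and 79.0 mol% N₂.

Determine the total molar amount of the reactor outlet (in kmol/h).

2020 kmol/h

Stoichiometric O₂ = 0.5 × 527 = 263.5 kmol/h; O₂ fed = 263.5 × 1.349 = 355.5 kmol/h.
N₂ fed = 355.5 × 79/21 = 1337 kmol/h.
Fuel reacted = 0.763 × 527 → ξ = 402.1 kmol/h.
Outlet (n = n₀ + ν ξ):
  H₂: 527 − 1(402.1) = 124.9
  O₂: 355.5 − 0.5(402.1) = 154.4
  N₂: 1337 (inert)
  H₂O: 0 + 1(402.1) = 402.1
Total out = 124.9 + 154.4 + 1337 + 402.1 = 2019 kmol/h.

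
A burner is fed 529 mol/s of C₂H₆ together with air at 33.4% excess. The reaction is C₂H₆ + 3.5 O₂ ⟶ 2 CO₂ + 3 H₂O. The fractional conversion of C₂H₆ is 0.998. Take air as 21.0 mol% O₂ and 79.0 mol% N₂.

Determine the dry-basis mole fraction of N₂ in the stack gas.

0.847

Stoichiometric O₂ = 3.5 × 529 = 1852 mol/s; O₂ fed = 1852 × 1.334 = 2470 mol/s.
N₂ fed = 2470 × 79/21 = 9292 mol/s.
Fuel reacted = 0.998 × 529 → ξ = 527.9 mol/s.
Outlet (n = n₀ + ν ξ):
  C₂H₆: 529 − 1(527.9) = 1.058
  O₂: 2470 − 3.5(527.9) = 622.1
  N₂: 9292 (inert)
  CO₂: 0 + 2(527.9) = 1056
  H₂O: 0 + 3(527.9) = 1584
Dry total = 10970 mol/s; y_N₂ (dry) = 9292 / 10970 = 0.847.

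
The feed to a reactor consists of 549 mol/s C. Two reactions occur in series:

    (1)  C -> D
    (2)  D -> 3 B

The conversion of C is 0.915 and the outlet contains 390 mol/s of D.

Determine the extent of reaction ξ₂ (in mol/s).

Conversion of C: C consumed = 1ξ₁ = 0.915 × 549 → ξ₁ = 502.3 mol/s.
D balance: n_D = 0 + 1ξ₁ − 1ξ₂ = 390 → ξ₂ = (1·502.3 − 390)/1 = 112.3 mol/s.
Outlet amounts (n = n₀ + Σ ν·ξ):
  C: 549 − 1(502.3) = 46.66
  D: 0 + 1(502.3) − 1(112.3) = 390
  B: 0 + 3(112.3) = 337

ξ₂ = 112 mol/s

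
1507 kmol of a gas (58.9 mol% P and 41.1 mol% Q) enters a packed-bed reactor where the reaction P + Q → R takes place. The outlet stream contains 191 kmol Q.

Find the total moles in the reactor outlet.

For Q: n = n₀ − 1ξ → 191 = 619.4 − 1ξ, giving ξ = 428.4 kmol.
Outlet amounts (n = n₀ + ν ξ):
  P: 887.6 − 1(428.4) = 459.2
  Q: 619.4 − 1(428.4) = 191
  R: 0 + 1(428.4) = 428.4
Total out = 459.2 + 191 + 428.4 = 1079 kmol.

1080 kmol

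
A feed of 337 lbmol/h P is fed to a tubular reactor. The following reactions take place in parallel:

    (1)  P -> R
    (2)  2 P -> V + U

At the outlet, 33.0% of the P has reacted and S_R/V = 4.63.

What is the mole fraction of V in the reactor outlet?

Conversion of P: P consumed = 0.33 × 337 = 111.2 lbmol/h = 1ξ₁ + 2ξ₂.
Selectivity: 1ξ₁ / (1ξ₂) = 4.63 → ξ₁ = 4.63 ξ₂.
Substitute: (1·4.63 + 2) ξ₂ = 111.2 → ξ₂ = 16.77 lbmol/h, ξ₁ = 77.66 lbmol/h.
Outlet amounts (n = n₀ + Σ ν·ξ):
  P: 337 − 1(77.66) − 2(16.77) = 225.8
  R: 0 + 1(77.66) = 77.66
  V: 0 + 1(16.77) = 16.77
  U: 0 + 1(16.77) = 16.77
Total out = 337 lbmol/h; y_V = 16.77 / 337 = 0.04977.

0.0498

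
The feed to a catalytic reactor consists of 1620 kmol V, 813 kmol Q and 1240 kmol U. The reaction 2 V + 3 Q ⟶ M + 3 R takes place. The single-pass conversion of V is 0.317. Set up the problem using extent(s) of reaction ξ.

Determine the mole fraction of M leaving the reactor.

V reacted = 0.317 × 1620 = 513.5 kmol; ν_V = −2, so ξ = 513.5/2 = 256.8 kmol.
Outlet amounts (n = n₀ + ν ξ):
  V: 1620 − 2(256.8) = 1106
  Q: 813 − 3(256.8) = 42.69
  M: 0 + 1(256.8) = 256.8
  R: 0 + 3(256.8) = 770.3
  U: 1240 (inert)
Total out = 3416 kmol; y_M = 256.8 / 3416 = 0.07516.

0.0752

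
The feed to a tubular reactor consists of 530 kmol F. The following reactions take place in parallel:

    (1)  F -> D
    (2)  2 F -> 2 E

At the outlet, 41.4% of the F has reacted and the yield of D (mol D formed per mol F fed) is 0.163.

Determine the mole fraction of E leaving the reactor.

0.251

Yield of D: 1ξ₁ / 530 = 0.163 → ξ₁ = 86.39 kmol.
Conversion of F: 1ξ₁ + 2ξ₂ = 0.414 × 530 = 219.4 → ξ₂ = 66.51 kmol.
Outlet amounts (n = n₀ + Σ ν·ξ):
  F: 530 − 1(86.39) − 2(66.51) = 310.6
  D: 0 + 1(86.39) = 86.39
  E: 0 + 2(66.51) = 133
Total out = 530 kmol; y_E = 133 / 530 = 0.251.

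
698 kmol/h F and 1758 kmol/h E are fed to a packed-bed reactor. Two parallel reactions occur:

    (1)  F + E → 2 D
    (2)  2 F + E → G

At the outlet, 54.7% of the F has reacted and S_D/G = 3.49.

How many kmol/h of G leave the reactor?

Conversion of F: F consumed = 0.547 × 698 = 381.8 kmol/h = 1ξ₁ + 2ξ₂.
Selectivity: 2ξ₁ / (1ξ₂) = 3.49 → ξ₁ = 1.745 ξ₂.
Substitute: (1·1.745 + 2) ξ₂ = 381.8 → ξ₂ = 102 kmol/h, ξ₁ = 177.9 kmol/h.
Outlet amounts (n = n₀ + Σ ν·ξ):
  F: 698 − 1(177.9) − 2(102) = 316.2
  E: 1758 − 1(177.9) − 1(102) = 1478
  D: 0 + 2(177.9) = 355.8
  G: 0 + 1(102) = 102

102 kmol/h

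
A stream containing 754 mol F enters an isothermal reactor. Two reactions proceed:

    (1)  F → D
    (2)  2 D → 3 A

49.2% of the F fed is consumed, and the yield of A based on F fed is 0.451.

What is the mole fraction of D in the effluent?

Conversion of F: F consumed = 1ξ₁ = 0.492 × 754 → ξ₁ = 371 mol.
Yield of A: 3ξ₂ / 754 = 0.451 → ξ₂ = 113.4 mol.
Outlet amounts (n = n₀ + Σ ν·ξ):
  F: 754 − 1(371) = 383
  D: 0 + 1(371) − 2(113.4) = 144.3
  A: 0 + 3(113.4) = 340.1
Total out = 867.4 mol; y_D = 144.3 / 867.4 = 0.1663.

0.166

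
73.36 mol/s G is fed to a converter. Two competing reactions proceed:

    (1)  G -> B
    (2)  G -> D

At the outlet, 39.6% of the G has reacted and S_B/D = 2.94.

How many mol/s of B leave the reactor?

Conversion of G: G consumed = 0.396 × 73.36 = 29.05 mol/s = 1ξ₁ + 1ξ₂.
Selectivity: 1ξ₁ / (1ξ₂) = 2.94 → ξ₁ = 2.94 ξ₂.
Substitute: (1·2.94 + 1) ξ₂ = 29.05 → ξ₂ = 7.373 mol/s, ξ₁ = 21.68 mol/s.
Outlet amounts (n = n₀ + Σ ν·ξ):
  G: 73.36 − 1(21.68) − 1(7.373) = 44.31
  B: 0 + 1(21.68) = 21.68
  D: 0 + 1(7.373) = 7.373

21.7 mol/s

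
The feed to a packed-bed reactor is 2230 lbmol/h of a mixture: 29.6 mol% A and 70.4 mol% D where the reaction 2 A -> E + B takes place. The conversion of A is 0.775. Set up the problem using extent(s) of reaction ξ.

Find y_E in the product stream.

A reacted = 0.775 × 660.1 = 511.6 lbmol/h; ν_A = −2, so ξ = 511.6/2 = 255.8 lbmol/h.
Outlet amounts (n = n₀ + ν ξ):
  A: 660.1 − 2(255.8) = 148.5
  E: 0 + 1(255.8) = 255.8
  B: 0 + 1(255.8) = 255.8
  D: 1570 (inert)
Total out = 2230 lbmol/h; y_E = 255.8 / 2230 = 0.1147.

0.115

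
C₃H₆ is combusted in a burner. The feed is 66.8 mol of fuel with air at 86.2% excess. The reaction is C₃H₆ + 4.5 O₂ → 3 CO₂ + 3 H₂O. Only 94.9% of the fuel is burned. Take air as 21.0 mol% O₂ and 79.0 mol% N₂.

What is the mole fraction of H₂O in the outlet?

Stoichiometric O₂ = 4.5 × 66.8 = 300.6 mol; O₂ fed = 300.6 × 1.862 = 559.7 mol.
N₂ fed = 559.7 × 79/21 = 2106 mol.
Fuel reacted = 0.949 × 66.8 → ξ = 63.39 mol.
Outlet (n = n₀ + ν ξ):
  C₃H₆: 66.8 − 1(63.39) = 3.407
  O₂: 559.7 − 4.5(63.39) = 274.4
  N₂: 2106 (inert)
  CO₂: 0 + 3(63.39) = 190.2
  H₂O: 0 + 3(63.39) = 190.2
Total out = 2764 mol; y_H₂O = 190.2 / 2764 = 0.06881.

0.0688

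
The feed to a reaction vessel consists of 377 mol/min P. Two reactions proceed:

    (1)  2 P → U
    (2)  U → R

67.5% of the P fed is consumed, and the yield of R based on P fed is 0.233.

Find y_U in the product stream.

0.158

Conversion of P: P consumed = 2ξ₁ = 0.675 × 377 → ξ₁ = 127.2 mol/min.
Yield of R: 1ξ₂ / 377 = 0.233 → ξ₂ = 87.84 mol/min.
Outlet amounts (n = n₀ + Σ ν·ξ):
  P: 377 − 2(127.2) = 122.5
  U: 0 + 1(127.2) − 1(87.84) = 39.4
  R: 0 + 1(87.84) = 87.84
Total out = 249.8 mol/min; y_U = 39.4 / 249.8 = 0.1577.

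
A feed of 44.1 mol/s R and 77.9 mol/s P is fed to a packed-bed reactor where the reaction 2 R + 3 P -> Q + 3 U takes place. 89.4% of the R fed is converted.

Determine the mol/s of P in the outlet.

18.8 mol/s

R reacted = 0.894 × 44.1 = 39.43 mol/s; ν_R = −2, so ξ = 39.43/2 = 19.71 mol/s.
Outlet amounts (n = n₀ + ν ξ):
  R: 44.1 − 2(19.71) = 4.675
  P: 77.9 − 3(19.71) = 18.76
  Q: 0 + 1(19.71) = 19.71
  U: 0 + 3(19.71) = 59.14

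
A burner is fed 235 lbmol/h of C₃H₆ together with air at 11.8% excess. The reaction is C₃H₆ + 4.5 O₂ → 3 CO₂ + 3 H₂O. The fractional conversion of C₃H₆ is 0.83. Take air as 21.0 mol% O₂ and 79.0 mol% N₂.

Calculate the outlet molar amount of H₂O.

Stoichiometric O₂ = 4.5 × 235 = 1058 lbmol/h; O₂ fed = 1058 × 1.118 = 1182 lbmol/h.
N₂ fed = 1182 × 79/21 = 4448 lbmol/h.
Fuel reacted = 0.83 × 235 → ξ = 195 lbmol/h.
Outlet (n = n₀ + ν ξ):
  C₃H₆: 235 − 1(195) = 39.95
  O₂: 1182 − 4.5(195) = 304.6
  N₂: 4448 (inert)
  CO₂: 0 + 3(195) = 585.1
  H₂O: 0 + 3(195) = 585.1

585 lbmol/h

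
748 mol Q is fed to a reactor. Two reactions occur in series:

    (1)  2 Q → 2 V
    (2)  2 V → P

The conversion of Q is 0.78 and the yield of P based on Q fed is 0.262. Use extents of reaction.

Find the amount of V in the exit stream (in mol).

191 mol

Conversion of Q: Q consumed = 2ξ₁ = 0.78 × 748 → ξ₁ = 291.7 mol.
Yield of P: 1ξ₂ / 748 = 0.262 → ξ₂ = 196 mol.
Outlet amounts (n = n₀ + Σ ν·ξ):
  Q: 748 − 2(291.7) = 164.6
  V: 0 + 2(291.7) − 2(196) = 191.5
  P: 0 + 1(196) = 196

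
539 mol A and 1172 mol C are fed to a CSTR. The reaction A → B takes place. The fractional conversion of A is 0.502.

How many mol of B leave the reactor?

A reacted = 0.502 × 539 = 270.6 mol; ν_A = −1, so ξ = 270.6/1 = 270.6 mol.
Outlet amounts (n = n₀ + ν ξ):
  A: 539 − 1(270.6) = 268.4
  B: 0 + 1(270.6) = 270.6
  C: 1172 (inert)

271 mol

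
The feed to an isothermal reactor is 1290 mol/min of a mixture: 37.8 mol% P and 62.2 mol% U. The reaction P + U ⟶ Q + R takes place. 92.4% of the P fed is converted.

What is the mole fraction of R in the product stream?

P reacted = 0.924 × 487.6 = 450.6 mol/min; ν_P = −1, so ξ = 450.6/1 = 450.6 mol/min.
Outlet amounts (n = n₀ + ν ξ):
  P: 487.6 − 1(450.6) = 37.06
  U: 802.4 − 1(450.6) = 351.8
  Q: 0 + 1(450.6) = 450.6
  R: 0 + 1(450.6) = 450.6
Total out = 1290 mol/min; y_R = 450.6 / 1290 = 0.3493.

0.349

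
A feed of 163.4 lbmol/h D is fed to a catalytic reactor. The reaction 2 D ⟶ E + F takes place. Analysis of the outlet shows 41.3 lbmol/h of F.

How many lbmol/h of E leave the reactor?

41.3 lbmol/h

For F: n = n₀ + 1ξ → 41.3 = 0 + 1ξ, giving ξ = 41.3 lbmol/h.
Outlet amounts (n = n₀ + ν ξ):
  D: 163.4 − 2(41.3) = 80.8
  E: 0 + 1(41.3) = 41.3
  F: 0 + 1(41.3) = 41.3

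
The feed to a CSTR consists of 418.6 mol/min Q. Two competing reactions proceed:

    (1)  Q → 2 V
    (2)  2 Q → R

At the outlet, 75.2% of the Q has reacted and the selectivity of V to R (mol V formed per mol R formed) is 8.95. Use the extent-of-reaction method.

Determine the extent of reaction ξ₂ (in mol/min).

Conversion of Q: Q consumed = 0.752 × 418.6 = 314.8 mol/min = 1ξ₁ + 2ξ₂.
Selectivity: 2ξ₁ / (1ξ₂) = 8.95 → ξ₁ = 4.475 ξ₂.
Substitute: (1·4.475 + 2) ξ₂ = 314.8 → ξ₂ = 48.62 mol/min, ξ₁ = 217.6 mol/min.
Outlet amounts (n = n₀ + Σ ν·ξ):
  Q: 418.6 − 1(217.6) − 2(48.62) = 103.8
  V: 0 + 2(217.6) = 435.1
  R: 0 + 1(48.62) = 48.62

ξ₂ = 48.6 mol/min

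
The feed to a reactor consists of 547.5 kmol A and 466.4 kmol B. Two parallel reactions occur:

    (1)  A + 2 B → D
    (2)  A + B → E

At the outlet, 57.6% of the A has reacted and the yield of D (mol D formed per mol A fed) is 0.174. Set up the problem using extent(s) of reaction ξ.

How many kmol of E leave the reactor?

Yield of D: 1ξ₁ / 547.5 = 0.174 → ξ₁ = 95.26 kmol.
Conversion of A: 1ξ₁ + 1ξ₂ = 0.576 × 547.5 = 315.4 → ξ₂ = 220.1 kmol.
Outlet amounts (n = n₀ + Σ ν·ξ):
  A: 547.5 − 1(95.26) − 1(220.1) = 232.1
  B: 466.4 − 2(95.26) − 1(220.1) = 55.78
  D: 0 + 1(95.26) = 95.26
  E: 0 + 1(220.1) = 220.1

220 kmol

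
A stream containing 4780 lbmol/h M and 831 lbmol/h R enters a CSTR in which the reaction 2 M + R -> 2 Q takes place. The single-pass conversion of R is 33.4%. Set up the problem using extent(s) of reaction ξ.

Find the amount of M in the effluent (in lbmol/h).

4220 lbmol/h

R reacted = 0.334 × 831 = 277.6 lbmol/h; ν_R = −1, so ξ = 277.6/1 = 277.6 lbmol/h.
Outlet amounts (n = n₀ + ν ξ):
  M: 4780 − 2(277.6) = 4225
  R: 831 − 1(277.6) = 553.4
  Q: 0 + 2(277.6) = 555.1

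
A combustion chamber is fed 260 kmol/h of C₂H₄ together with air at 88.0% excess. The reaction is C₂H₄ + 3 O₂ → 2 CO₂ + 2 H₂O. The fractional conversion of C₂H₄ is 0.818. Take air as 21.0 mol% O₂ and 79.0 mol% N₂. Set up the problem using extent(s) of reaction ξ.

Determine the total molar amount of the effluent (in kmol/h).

7240 kmol/h

Stoichiometric O₂ = 3 × 260 = 780 kmol/h; O₂ fed = 780 × 1.880 = 1466 kmol/h.
N₂ fed = 1466 × 79/21 = 5516 kmol/h.
Fuel reacted = 0.818 × 260 → ξ = 212.7 kmol/h.
Outlet (n = n₀ + ν ξ):
  C₂H₄: 260 − 1(212.7) = 47.32
  O₂: 1466 − 3(212.7) = 828.4
  N₂: 5516 (inert)
  CO₂: 0 + 2(212.7) = 425.4
  H₂O: 0 + 2(212.7) = 425.4
Total out = 47.32 + 828.4 + 5516 + 425.4 + 425.4 = 7243 kmol/h.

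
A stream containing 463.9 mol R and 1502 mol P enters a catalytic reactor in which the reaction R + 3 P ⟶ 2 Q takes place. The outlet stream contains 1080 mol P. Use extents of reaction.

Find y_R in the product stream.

For P: n = n₀ − 3ξ → 1080 = 1502 − 3ξ, giving ξ = 140.7 mol.
Outlet amounts (n = n₀ + ν ξ):
  R: 463.9 − 1(140.7) = 323.2
  P: 1502 − 3(140.7) = 1080
  Q: 0 + 2(140.7) = 281.3
Total out = 1685 mol; y_R = 323.2 / 1685 = 0.1919.

0.192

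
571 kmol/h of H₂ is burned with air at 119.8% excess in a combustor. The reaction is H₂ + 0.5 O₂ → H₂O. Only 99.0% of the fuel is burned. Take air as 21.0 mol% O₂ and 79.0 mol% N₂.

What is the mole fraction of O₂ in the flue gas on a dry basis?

0.127

Stoichiometric O₂ = 0.5 × 571 = 285.5 kmol/h; O₂ fed = 285.5 × 2.198 = 627.5 kmol/h.
N₂ fed = 627.5 × 79/21 = 2361 kmol/h.
Fuel reacted = 0.99 × 571 → ξ = 565.3 kmol/h.
Outlet (n = n₀ + ν ξ):
  H₂: 571 − 1(565.3) = 5.71
  O₂: 627.5 − 0.5(565.3) = 344.9
  N₂: 2361 (inert)
  H₂O: 0 + 1(565.3) = 565.3
Dry total = 2711 kmol/h; y_O₂ (dry) = 344.9 / 2711 = 0.1272.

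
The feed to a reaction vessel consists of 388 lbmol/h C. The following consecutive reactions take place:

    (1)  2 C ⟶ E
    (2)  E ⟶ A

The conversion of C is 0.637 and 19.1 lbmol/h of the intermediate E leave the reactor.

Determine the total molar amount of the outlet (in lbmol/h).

264 lbmol/h

Conversion of C: C consumed = 2ξ₁ = 0.637 × 388 → ξ₁ = 123.6 lbmol/h.
E balance: n_E = 0 + 1ξ₁ − 1ξ₂ = 19.1 → ξ₂ = (1·123.6 − 19.1)/1 = 104.5 lbmol/h.
Outlet amounts (n = n₀ + Σ ν·ξ):
  C: 388 − 2(123.6) = 140.8
  E: 0 + 1(123.6) − 1(104.5) = 19.1
  A: 0 + 1(104.5) = 104.5
Total out = 140.8 + 19.1 + 104.5 = 264.4 lbmol/h.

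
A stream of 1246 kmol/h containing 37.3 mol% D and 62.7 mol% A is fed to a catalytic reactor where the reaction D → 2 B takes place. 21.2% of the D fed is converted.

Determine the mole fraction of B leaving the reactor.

0.147

D reacted = 0.212 × 464.8 = 98.53 kmol/h; ν_D = −1, so ξ = 98.53/1 = 98.53 kmol/h.
Outlet amounts (n = n₀ + ν ξ):
  D: 464.8 − 1(98.53) = 366.2
  B: 0 + 2(98.53) = 197.1
  A: 781.2 (inert)
Total out = 1345 kmol/h; y_B = 197.1 / 1345 = 0.1466.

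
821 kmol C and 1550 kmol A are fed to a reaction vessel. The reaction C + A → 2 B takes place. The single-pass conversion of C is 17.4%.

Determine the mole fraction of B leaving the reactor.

C reacted = 0.174 × 821 = 142.9 kmol; ν_C = −1, so ξ = 142.9/1 = 142.9 kmol.
Outlet amounts (n = n₀ + ν ξ):
  C: 821 − 1(142.9) = 678.1
  A: 1550 − 1(142.9) = 1407
  B: 0 + 2(142.9) = 285.7
Total out = 2371 kmol; y_B = 285.7 / 2371 = 0.1205.

0.121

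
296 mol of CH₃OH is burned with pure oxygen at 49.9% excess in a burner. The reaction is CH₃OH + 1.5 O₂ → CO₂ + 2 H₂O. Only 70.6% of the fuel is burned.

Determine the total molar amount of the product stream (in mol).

1070 mol

Stoichiometric O₂ = 1.5 × 296 = 444 mol; O₂ fed = 444 × 1.499 = 665.6 mol.
Fuel reacted = 0.706 × 296 → ξ = 209 mol.
Outlet (n = n₀ + ν ξ):
  CH₃OH: 296 − 1(209) = 87.02
  O₂: 665.6 − 1.5(209) = 352.1
  CO₂: 0 + 1(209) = 209
  H₂O: 0 + 2(209) = 418
Total out = 87.02 + 352.1 + 209 + 418 = 1066 mol.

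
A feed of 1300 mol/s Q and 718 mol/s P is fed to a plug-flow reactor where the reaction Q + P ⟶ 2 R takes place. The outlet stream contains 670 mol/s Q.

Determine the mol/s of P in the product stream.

For Q: n = n₀ − 1ξ → 670 = 1300 − 1ξ, giving ξ = 630 mol/s.
Outlet amounts (n = n₀ + ν ξ):
  Q: 1300 − 1(630) = 670
  P: 718 − 1(630) = 88
  R: 0 + 2(630) = 1260

88 mol/s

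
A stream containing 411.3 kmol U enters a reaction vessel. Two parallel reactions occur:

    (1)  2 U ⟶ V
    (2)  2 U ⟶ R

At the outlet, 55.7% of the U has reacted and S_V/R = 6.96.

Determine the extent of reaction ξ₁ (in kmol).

Conversion of U: U consumed = 0.557 × 411.3 = 229.1 kmol = 2ξ₁ + 2ξ₂.
Selectivity: 1ξ₁ / (1ξ₂) = 6.96 → ξ₁ = 6.96 ξ₂.
Substitute: (2·6.96 + 2) ξ₂ = 229.1 → ξ₂ = 14.39 kmol, ξ₁ = 100.2 kmol.
Outlet amounts (n = n₀ + Σ ν·ξ):
  U: 411.3 − 2(100.2) − 2(14.39) = 182.2
  V: 0 + 1(100.2) = 100.2
  R: 0 + 1(14.39) = 14.39

ξ₁ = 100 kmol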